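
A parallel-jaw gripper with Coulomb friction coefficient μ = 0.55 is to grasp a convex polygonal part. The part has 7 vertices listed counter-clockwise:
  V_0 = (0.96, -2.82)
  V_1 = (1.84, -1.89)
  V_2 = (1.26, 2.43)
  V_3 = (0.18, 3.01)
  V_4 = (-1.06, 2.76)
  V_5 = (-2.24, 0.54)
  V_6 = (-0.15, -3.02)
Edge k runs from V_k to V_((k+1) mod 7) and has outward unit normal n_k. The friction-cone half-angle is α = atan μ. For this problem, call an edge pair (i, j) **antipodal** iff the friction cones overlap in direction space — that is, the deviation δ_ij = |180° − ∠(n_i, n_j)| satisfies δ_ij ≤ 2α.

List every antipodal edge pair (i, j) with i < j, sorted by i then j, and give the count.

count = 8; pairs: (0,3), (0,4), (1,4), (1,5), (2,5), (2,6), (3,6), (4,6)

α = atan 0.55 = 28.81°;  2α = 57.62°
n_0 = (+0.7264, -0.6873)
n_1 = (+0.9911, +0.1331)
n_2 = (+0.4731, +0.8810)
n_3 = (-0.1976, +0.9803)
n_4 = (-0.8830, +0.4693)
n_5 = (-0.8624, -0.5063)
n_6 = (+0.1773, -0.9842)
  (0,1): δ = 128.94°  ·
  (0,2): δ = 74.82°  ·
  (0,3): δ = 35.18°  ✓
  (0,4): δ = 15.43°  ✓
  (0,5): δ = 73.83°  ·
  (0,6): δ = 143.63°  ·
  (1,2): δ = 125.88°  ·
  (1,3): δ = 86.25°  ·
  (1,4): δ = 35.64°  ✓
  (1,5): δ = 22.77°  ✓
  (1,6): δ = 92.57°  ·
  (2,3): δ = 140.36°  ·
  (2,4): δ = 89.75°  ·
  (2,5): δ = 31.35°  ✓
  (2,6): δ = 38.45°  ✓
  (3,4): δ = 129.39°  ·
  (3,5): δ = 70.98°  ·
  (3,6): δ = 1.18°  ✓
  (4,5): δ = 121.59°  ·
  (4,6): δ = 51.79°  ✓
  (5,6): δ = 110.20°  ·
antipodal pairs: 8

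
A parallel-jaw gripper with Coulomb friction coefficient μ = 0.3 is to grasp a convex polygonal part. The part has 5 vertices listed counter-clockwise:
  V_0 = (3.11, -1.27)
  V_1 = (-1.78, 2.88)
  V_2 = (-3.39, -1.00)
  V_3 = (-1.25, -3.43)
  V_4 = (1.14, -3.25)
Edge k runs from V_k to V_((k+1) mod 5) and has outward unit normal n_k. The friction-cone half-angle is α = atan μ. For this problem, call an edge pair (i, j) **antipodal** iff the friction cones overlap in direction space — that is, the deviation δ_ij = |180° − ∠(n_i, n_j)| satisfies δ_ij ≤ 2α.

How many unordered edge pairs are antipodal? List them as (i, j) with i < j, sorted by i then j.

α = atan 0.3 = 16.70°;  2α = 33.40°
n_0 = (+0.6471, +0.7624)
n_1 = (-0.9236, +0.3833)
n_2 = (-0.7505, -0.6609)
n_3 = (+0.0751, -0.9972)
n_4 = (+0.7089, -0.7053)
  (0,1): δ = 72.22°  ·
  (0,2): δ = 8.31°  ✓
  (0,3): δ = 44.63°  ·
  (0,4): δ = 85.47°  ·
  (1,2): δ = 116.10°  ·
  (1,3): δ = 63.16°  ·
  (1,4): δ = 22.32°  ✓
  (2,3): δ = 127.06°  ·
  (2,4): δ = 86.22°  ·
  (3,4): δ = 139.16°  ·
antipodal pairs: 2

count = 2; pairs: (0,2), (1,4)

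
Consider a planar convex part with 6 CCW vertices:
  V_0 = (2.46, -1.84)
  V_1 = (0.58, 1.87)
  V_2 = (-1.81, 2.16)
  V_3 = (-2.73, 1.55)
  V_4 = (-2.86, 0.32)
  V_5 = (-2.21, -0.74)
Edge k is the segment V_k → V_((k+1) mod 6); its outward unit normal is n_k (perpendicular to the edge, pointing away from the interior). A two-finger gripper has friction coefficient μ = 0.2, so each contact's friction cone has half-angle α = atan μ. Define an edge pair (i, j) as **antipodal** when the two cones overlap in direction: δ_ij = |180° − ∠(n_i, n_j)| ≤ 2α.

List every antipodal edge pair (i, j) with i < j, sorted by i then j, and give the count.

α = atan 0.2 = 11.31°;  2α = 22.62°
n_0 = (+0.8920, +0.4520)
n_1 = (+0.1205, +0.9927)
n_2 = (-0.5526, +0.8334)
n_3 = (-0.9945, +0.1051)
n_4 = (-0.8525, -0.5228)
n_5 = (-0.2293, -0.9734)
  (0,1): δ = 123.79°  ·
  (0,2): δ = 83.33°  ·
  (0,3): δ = 32.91°  ·
  (0,4): δ = 4.64°  ✓
  (0,5): δ = 49.87°  ·
  (1,2): δ = 139.54°  ·
  (1,3): δ = 89.11°  ·
  (1,4): δ = 51.56°  ·
  (1,5): δ = 6.34°  ✓
  (2,3): δ = 129.58°  ·
  (2,4): δ = 92.03°  ·
  (2,5): δ = 46.80°  ·
  (3,4): δ = 142.45°  ·
  (3,5): δ = 97.22°  ·
  (4,5): δ = 134.77°  ·
antipodal pairs: 2

count = 2; pairs: (0,4), (1,5)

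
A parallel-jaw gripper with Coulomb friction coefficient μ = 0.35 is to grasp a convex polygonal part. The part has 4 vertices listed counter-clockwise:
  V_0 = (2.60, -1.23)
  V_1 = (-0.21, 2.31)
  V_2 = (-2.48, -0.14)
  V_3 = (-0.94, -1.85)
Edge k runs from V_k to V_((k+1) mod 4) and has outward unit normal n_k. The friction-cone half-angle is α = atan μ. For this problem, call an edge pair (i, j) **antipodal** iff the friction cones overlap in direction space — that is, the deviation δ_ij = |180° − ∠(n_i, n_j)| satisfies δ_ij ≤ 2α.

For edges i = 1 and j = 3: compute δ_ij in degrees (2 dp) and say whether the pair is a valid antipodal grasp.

α = atan 0.35 = 19.29°;  2α = 38.58°
edge 1: e_1 = (-2.27, -2.45);  n_1 = (-0.7335, +0.6796)
edge 3: e_3 = (+3.54, +0.62);  n_3 = (+0.1725, -0.9850)
∠(n_1, n_3) = 142.75°
δ = |180° − 142.75°| = 37.25°
37.25° ≤ 2α = 38.58°  →  valid

δ = 37.25°, valid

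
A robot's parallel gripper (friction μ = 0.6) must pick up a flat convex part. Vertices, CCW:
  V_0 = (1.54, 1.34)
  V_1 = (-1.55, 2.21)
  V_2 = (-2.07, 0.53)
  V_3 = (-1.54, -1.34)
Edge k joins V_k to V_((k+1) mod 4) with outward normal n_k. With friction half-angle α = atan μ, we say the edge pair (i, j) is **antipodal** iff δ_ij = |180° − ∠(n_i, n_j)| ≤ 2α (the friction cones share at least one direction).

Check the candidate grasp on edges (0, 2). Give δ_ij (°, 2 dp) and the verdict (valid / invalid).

δ = 58.45°, valid

α = atan 0.6 = 30.96°;  2α = 61.93°
edge 0: e_0 = (-3.09, +0.87);  n_0 = (+0.2710, +0.9626)
edge 2: e_2 = (+0.53, -1.87);  n_2 = (-0.9621, -0.2727)
∠(n_0, n_2) = 121.55°
δ = |180° − 121.55°| = 58.45°
58.45° ≤ 2α = 61.93°  →  valid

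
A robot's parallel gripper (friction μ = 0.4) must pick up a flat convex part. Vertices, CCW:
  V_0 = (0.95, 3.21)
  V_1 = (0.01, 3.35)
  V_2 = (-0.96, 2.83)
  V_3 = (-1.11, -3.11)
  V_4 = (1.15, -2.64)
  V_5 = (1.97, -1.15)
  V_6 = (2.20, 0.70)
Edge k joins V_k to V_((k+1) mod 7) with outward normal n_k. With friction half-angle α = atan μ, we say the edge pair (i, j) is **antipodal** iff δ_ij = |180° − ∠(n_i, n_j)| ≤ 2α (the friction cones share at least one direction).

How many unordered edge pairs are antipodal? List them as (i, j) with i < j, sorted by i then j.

α = atan 0.4 = 21.80°;  2α = 43.60°
n_0 = (+0.1473, +0.9891)
n_1 = (-0.4725, +0.8813)
n_2 = (-0.9997, +0.0252)
n_3 = (+0.2036, -0.9791)
n_4 = (+0.8761, -0.4821)
n_5 = (+0.9924, -0.1234)
n_6 = (+0.8951, +0.4458)
  (0,1): δ = 143.33°  ·
  (0,2): δ = 82.98°  ·
  (0,3): δ = 20.22°  ✓
  (0,4): δ = 69.65°  ·
  (0,5): δ = 91.38°  ·
  (0,6): δ = 124.94°  ·
  (1,2): δ = 119.64°  ·
  (1,3): δ = 16.45°  ✓
  (1,4): δ = 32.98°  ✓
  (1,5): δ = 54.72°  ·
  (1,6): δ = 88.28°  ·
  (2,3): δ = 76.81°  ·
  (2,4): δ = 27.38°  ✓
  (2,5): δ = 5.64°  ✓
  (2,6): δ = 27.92°  ✓
  (3,4): δ = 130.57°  ·
  (3,5): δ = 108.83°  ·
  (3,6): δ = 75.27°  ·
  (4,5): δ = 158.26°  ·
  (4,6): δ = 124.70°  ·
  (5,6): δ = 146.44°  ·
antipodal pairs: 6

count = 6; pairs: (0,3), (1,3), (1,4), (2,4), (2,5), (2,6)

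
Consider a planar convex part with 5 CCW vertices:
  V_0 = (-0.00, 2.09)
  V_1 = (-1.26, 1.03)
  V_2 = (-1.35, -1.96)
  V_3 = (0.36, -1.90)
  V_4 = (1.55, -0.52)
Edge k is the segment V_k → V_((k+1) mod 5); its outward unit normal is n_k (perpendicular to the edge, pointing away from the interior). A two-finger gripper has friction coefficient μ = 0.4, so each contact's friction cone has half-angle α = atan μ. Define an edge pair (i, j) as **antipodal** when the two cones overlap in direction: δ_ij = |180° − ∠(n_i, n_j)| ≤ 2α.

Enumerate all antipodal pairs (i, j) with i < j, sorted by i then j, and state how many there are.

α = atan 0.4 = 21.80°;  2α = 43.60°
n_0 = (-0.6438, +0.7652)
n_1 = (-0.9995, +0.0301)
n_2 = (+0.0351, -0.9994)
n_3 = (+0.7573, -0.6530)
n_4 = (+0.8598, +0.5106)
  (0,1): δ = 131.80°  ·
  (0,2): δ = 38.06°  ✓
  (0,3): δ = 9.16°  ✓
  (0,4): δ = 80.63°  ·
  (1,2): δ = 86.27°  ·
  (1,3): δ = 39.05°  ✓
  (1,4): δ = 32.43°  ✓
  (2,3): δ = 132.78°  ·
  (2,4): δ = 61.30°  ·
  (3,4): δ = 108.52°  ·
antipodal pairs: 4

count = 4; pairs: (0,2), (0,3), (1,3), (1,4)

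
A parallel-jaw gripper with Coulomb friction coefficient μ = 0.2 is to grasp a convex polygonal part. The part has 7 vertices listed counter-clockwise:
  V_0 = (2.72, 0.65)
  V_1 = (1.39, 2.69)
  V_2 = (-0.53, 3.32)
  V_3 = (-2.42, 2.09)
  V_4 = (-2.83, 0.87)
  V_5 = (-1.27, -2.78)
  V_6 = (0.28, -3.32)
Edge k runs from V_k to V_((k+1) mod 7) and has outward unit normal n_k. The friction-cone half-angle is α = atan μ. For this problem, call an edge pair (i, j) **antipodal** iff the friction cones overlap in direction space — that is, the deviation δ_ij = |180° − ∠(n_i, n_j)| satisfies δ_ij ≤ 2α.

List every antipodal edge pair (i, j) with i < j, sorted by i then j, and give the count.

α = atan 0.2 = 11.31°;  2α = 22.62°
n_0 = (+0.8377, +0.5461)
n_1 = (+0.3118, +0.9502)
n_2 = (-0.5455, +0.8381)
n_3 = (-0.9479, +0.3186)
n_4 = (-0.9195, -0.3930)
n_5 = (-0.3290, -0.9443)
n_6 = (+0.8520, -0.5236)
  (0,1): δ = 141.27°  ·
  (0,2): δ = 90.05°  ·
  (0,3): δ = 51.68°  ·
  (0,4): δ = 9.96°  ✓
  (0,5): δ = 37.69°  ·
  (0,6): δ = 115.32°  ·
  (1,2): δ = 128.78°  ·
  (1,3): δ = 90.41°  ·
  (1,4): δ = 48.69°  ·
  (1,5): δ = 1.04°  ✓
  (1,6): δ = 76.59°  ·
  (2,3): δ = 141.63°  ·
  (2,4): δ = 99.91°  ·
  (2,5): δ = 52.26°  ·
  (2,6): δ = 25.37°  ·
  (3,4): δ = 138.28°  ·
  (3,5): δ = 90.63°  ·
  (3,6): δ = 13.00°  ✓
  (4,5): δ = 132.35°  ·
  (4,6): δ = 54.72°  ·
  (5,6): δ = 102.37°  ·
antipodal pairs: 3

count = 3; pairs: (0,4), (1,5), (3,6)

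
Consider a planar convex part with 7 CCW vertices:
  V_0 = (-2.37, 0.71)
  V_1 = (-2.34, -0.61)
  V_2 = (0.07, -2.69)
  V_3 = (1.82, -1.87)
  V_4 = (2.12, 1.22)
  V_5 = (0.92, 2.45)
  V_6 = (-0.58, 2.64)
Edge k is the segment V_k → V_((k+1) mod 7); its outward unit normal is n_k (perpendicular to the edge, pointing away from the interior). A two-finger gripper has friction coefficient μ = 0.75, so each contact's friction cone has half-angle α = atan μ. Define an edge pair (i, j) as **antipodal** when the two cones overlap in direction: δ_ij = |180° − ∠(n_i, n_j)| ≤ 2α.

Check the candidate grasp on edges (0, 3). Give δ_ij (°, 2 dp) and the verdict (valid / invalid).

α = atan 0.75 = 36.87°;  2α = 73.74°
edge 0: e_0 = (+0.03, -1.32);  n_0 = (-0.9997, -0.0227)
edge 3: e_3 = (+0.30, +3.09);  n_3 = (+0.9953, -0.0966)
∠(n_0, n_3) = 173.15°
δ = |180° − 173.15°| = 6.85°
6.85° ≤ 2α = 73.74°  →  valid

δ = 6.85°, valid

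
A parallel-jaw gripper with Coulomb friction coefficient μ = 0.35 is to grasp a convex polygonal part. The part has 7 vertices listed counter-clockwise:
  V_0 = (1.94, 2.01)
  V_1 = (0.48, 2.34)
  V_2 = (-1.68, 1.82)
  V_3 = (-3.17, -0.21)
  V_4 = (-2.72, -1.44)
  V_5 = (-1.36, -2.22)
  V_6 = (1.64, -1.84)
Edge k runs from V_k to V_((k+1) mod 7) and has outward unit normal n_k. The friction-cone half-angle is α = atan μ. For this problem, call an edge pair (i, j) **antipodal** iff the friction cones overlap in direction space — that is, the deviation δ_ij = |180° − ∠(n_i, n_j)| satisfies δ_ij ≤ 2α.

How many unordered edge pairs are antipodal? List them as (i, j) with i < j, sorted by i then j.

count = 5; pairs: (0,4), (0,5), (1,5), (2,6), (3,6)

α = atan 0.35 = 19.29°;  2α = 38.58°
n_0 = (+0.2205, +0.9754)
n_1 = (-0.2341, +0.9722)
n_2 = (-0.8062, +0.5917)
n_3 = (-0.9391, -0.3436)
n_4 = (-0.4975, -0.8675)
n_5 = (+0.1257, -0.9921)
n_6 = (+0.9970, -0.0777)
  (0,1): δ = 153.73°  ·
  (0,2): δ = 113.54°  ·
  (0,3): δ = 57.17°  ·
  (0,4): δ = 17.10°  ✓
  (0,5): δ = 19.96°  ✓
  (0,6): δ = 98.28°  ·
  (1,2): δ = 139.81°  ·
  (1,3): δ = 83.44°  ·
  (1,4): δ = 43.37°  ·
  (1,5): δ = 6.32°  ✓
  (1,6): δ = 72.01°  ·
  (2,3): δ = 123.63°  ·
  (2,4): δ = 83.56°  ·
  (2,5): δ = 46.50°  ·
  (2,6): δ = 31.82°  ✓
  (3,4): δ = 139.93°  ·
  (3,5): δ = 102.88°  ·
  (3,6): δ = 24.55°  ✓
  (4,5): δ = 142.95°  ·
  (4,6): δ = 64.62°  ·
  (5,6): δ = 101.67°  ·
antipodal pairs: 5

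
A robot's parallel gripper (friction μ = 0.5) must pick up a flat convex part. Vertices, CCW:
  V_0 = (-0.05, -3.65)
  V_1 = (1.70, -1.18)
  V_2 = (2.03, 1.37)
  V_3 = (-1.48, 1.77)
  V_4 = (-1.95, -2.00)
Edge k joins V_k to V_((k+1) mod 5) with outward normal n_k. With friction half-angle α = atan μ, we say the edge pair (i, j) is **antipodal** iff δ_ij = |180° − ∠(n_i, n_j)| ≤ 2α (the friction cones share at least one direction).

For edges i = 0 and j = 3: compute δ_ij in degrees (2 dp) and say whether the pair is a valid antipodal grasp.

δ = 28.21°, valid

α = atan 0.5 = 26.57°;  2α = 53.13°
edge 0: e_0 = (+1.75, +2.47);  n_0 = (+0.8160, -0.5781)
edge 3: e_3 = (-0.47, -3.77);  n_3 = (-0.9923, +0.1237)
∠(n_0, n_3) = 151.79°
δ = |180° − 151.79°| = 28.21°
28.21° ≤ 2α = 53.13°  →  valid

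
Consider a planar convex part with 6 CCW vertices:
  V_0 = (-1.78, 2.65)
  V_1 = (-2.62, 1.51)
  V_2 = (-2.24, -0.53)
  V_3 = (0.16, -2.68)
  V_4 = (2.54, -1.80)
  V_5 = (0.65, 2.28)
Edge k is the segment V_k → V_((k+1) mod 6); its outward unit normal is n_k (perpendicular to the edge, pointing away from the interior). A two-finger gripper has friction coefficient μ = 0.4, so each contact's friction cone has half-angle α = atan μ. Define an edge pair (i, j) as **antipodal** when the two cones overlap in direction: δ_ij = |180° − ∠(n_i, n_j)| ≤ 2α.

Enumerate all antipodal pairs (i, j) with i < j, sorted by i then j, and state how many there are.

α = atan 0.4 = 21.80°;  2α = 43.60°
n_0 = (-0.8051, +0.5932)
n_1 = (-0.9831, -0.1831)
n_2 = (-0.6672, -0.7448)
n_3 = (+0.3468, -0.9379)
n_4 = (+0.9074, +0.4203)
n_5 = (+0.1505, +0.9886)
  (0,1): δ = 133.06°  ·
  (0,2): δ = 95.47°  ·
  (0,3): δ = 33.32°  ✓
  (0,4): δ = 61.24°  ·
  (0,5): δ = 117.73°  ·
  (1,2): δ = 142.41°  ·
  (1,3): δ = 80.26°  ·
  (1,4): δ = 14.30°  ✓
  (1,5): δ = 70.79°  ·
  (2,3): δ = 117.85°  ·
  (2,4): δ = 23.29°  ✓
  (2,5): δ = 33.20°  ✓
  (3,4): δ = 85.44°  ·
  (3,5): δ = 28.95°  ✓
  (4,5): δ = 123.51°  ·
antipodal pairs: 5

count = 5; pairs: (0,3), (1,4), (2,4), (2,5), (3,5)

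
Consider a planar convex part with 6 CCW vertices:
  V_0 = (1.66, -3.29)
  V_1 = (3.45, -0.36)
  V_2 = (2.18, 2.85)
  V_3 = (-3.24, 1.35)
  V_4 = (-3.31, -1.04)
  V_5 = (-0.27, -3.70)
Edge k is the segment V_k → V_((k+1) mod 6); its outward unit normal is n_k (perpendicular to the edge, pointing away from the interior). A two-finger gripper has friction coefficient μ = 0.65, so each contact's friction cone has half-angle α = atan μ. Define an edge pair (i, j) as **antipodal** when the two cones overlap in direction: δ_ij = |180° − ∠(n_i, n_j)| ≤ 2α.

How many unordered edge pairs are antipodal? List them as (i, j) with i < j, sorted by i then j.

α = atan 0.65 = 33.02°;  2α = 66.05°
n_0 = (+0.8534, -0.5213)
n_1 = (+0.9299, +0.3679)
n_2 = (-0.2667, +0.9638)
n_3 = (-0.9996, +0.0293)
n_4 = (-0.6585, -0.7526)
n_5 = (+0.2078, -0.9782)
  (0,1): δ = 126.99°  ·
  (0,2): δ = 43.11°  ✓
  (0,3): δ = 29.74°  ✓
  (0,4): δ = 80.24°  ·
  (0,5): δ = 133.42°  ·
  (1,2): δ = 96.12°  ·
  (1,3): δ = 23.26°  ✓
  (1,4): δ = 27.23°  ✓
  (1,5): δ = 80.41°  ·
  (2,3): δ = 107.15°  ·
  (2,4): δ = 56.66°  ✓
  (2,5): δ = 3.48°  ✓
  (3,4): δ = 129.51°  ·
  (3,5): δ = 76.33°  ·
  (4,5): δ = 126.82°  ·
antipodal pairs: 6

count = 6; pairs: (0,2), (0,3), (1,3), (1,4), (2,4), (2,5)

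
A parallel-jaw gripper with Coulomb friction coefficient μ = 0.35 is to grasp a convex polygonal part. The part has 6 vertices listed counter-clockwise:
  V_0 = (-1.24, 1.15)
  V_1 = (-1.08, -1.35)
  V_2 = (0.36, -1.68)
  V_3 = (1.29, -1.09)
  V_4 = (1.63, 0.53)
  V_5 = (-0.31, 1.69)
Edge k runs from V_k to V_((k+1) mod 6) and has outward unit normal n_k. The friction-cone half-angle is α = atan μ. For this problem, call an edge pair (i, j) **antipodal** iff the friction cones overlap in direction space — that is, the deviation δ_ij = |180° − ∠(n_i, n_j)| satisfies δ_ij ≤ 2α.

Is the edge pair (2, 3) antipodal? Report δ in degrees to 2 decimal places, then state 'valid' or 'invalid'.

α = atan 0.35 = 19.29°;  2α = 38.58°
edge 2: e_2 = (+0.93, +0.59);  n_2 = (+0.5357, -0.8444)
edge 3: e_3 = (+0.34, +1.62);  n_3 = (+0.9787, -0.2054)
∠(n_2, n_3) = 45.76°
δ = |180° − 45.76°| = 134.24°
134.24° > 2α = 38.58°  →  invalid

δ = 134.24°, invalid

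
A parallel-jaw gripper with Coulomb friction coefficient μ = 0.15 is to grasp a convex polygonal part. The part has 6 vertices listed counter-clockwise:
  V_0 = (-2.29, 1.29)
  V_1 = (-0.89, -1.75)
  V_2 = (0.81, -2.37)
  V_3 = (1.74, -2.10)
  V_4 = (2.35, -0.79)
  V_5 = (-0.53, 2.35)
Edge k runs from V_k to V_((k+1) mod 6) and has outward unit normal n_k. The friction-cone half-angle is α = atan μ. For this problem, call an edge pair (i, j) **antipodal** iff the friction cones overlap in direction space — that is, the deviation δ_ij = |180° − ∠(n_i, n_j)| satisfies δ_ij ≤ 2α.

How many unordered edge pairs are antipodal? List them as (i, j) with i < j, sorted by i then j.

count = 1; pairs: (2,5)

α = atan 0.15 = 8.53°;  2α = 17.06°
n_0 = (-0.9083, -0.4183)
n_1 = (-0.3426, -0.9395)
n_2 = (+0.2788, -0.9603)
n_3 = (+0.9065, -0.4221)
n_4 = (+0.7370, +0.6759)
n_5 = (-0.5159, +0.8566)
  (0,1): δ = 134.76°  ·
  (0,2): δ = 98.54°  ·
  (0,3): δ = 49.70°  ·
  (0,4): δ = 17.80°  ·
  (0,5): δ = 96.33°  ·
  (1,2): δ = 143.77°  ·
  (1,3): δ = 94.93°  ·
  (1,4): δ = 27.44°  ·
  (1,5): δ = 51.10°  ·
  (2,3): δ = 131.16°  ·
  (2,4): δ = 63.66°  ·
  (2,5): δ = 14.87°  ✓
  (3,4): δ = 112.50°  ·
  (3,5): δ = 33.97°  ·
  (4,5): δ = 101.47°  ·
antipodal pairs: 1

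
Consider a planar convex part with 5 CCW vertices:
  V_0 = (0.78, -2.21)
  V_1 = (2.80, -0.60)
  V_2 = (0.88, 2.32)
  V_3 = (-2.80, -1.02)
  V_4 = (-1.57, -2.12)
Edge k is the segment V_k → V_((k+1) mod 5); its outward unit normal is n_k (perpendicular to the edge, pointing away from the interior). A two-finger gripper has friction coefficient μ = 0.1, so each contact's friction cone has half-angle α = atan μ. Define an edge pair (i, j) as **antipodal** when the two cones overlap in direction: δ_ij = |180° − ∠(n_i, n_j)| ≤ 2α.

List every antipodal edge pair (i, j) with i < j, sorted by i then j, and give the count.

count = 1; pairs: (0,2)

α = atan 0.1 = 5.71°;  2α = 11.42°
n_0 = (+0.6233, -0.7820)
n_1 = (+0.8356, +0.5494)
n_2 = (-0.6721, +0.7405)
n_3 = (-0.6666, -0.7454)
n_4 = (-0.0383, -0.9993)
  (0,1): δ = 95.23°  ·
  (0,2): δ = 3.67°  ✓
  (0,3): δ = 99.64°  ·
  (0,4): δ = 139.25°  ·
  (1,2): δ = 81.10°  ·
  (1,3): δ = 14.87°  ·
  (1,4): δ = 54.48°  ·
  (2,3): δ = 84.03°  ·
  (2,4): δ = 44.42°  ·
  (3,4): δ = 140.39°  ·
antipodal pairs: 1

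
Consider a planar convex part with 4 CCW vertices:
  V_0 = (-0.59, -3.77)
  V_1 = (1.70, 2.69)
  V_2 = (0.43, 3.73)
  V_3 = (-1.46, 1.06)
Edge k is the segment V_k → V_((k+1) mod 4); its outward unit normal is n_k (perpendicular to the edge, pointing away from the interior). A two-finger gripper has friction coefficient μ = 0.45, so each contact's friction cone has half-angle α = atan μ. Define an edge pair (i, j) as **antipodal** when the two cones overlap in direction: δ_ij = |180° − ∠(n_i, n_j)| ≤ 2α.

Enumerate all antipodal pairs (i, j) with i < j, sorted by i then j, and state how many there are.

α = atan 0.45 = 24.23°;  2α = 48.46°
n_0 = (+0.9425, -0.3341)
n_1 = (+0.6336, +0.7737)
n_2 = (-0.8162, +0.5778)
n_3 = (-0.9842, -0.1773)
  (0,1): δ = 109.80°  ·
  (0,2): δ = 15.77°  ✓
  (0,3): δ = 29.73°  ✓
  (1,2): δ = 85.98°  ·
  (1,3): δ = 40.48°  ✓
  (2,3): δ = 134.50°  ·
antipodal pairs: 3

count = 3; pairs: (0,2), (0,3), (1,3)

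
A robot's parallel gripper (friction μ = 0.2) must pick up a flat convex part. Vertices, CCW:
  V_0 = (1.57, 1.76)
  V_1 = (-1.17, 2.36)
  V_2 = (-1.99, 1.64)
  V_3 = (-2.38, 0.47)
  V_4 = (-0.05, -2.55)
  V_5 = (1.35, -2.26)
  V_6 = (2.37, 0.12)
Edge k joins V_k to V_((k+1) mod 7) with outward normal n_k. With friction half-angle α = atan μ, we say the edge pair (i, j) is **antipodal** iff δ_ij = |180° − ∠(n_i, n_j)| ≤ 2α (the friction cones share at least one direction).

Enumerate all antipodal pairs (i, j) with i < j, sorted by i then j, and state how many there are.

α = atan 0.2 = 11.31°;  2α = 22.62°
n_0 = (+0.2139, +0.9769)
n_1 = (-0.6598, +0.7514)
n_2 = (-0.9487, +0.3162)
n_3 = (-0.7917, -0.6109)
n_4 = (+0.2028, -0.9792)
n_5 = (+0.9191, -0.3939)
n_6 = (+0.8988, +0.4384)
  (0,1): δ = 126.36°  ·
  (0,2): δ = 96.08°  ·
  (0,3): δ = 40.00°  ·
  (0,4): δ = 24.05°  ·
  (0,5): δ = 79.15°  ·
  (0,6): δ = 128.35°  ·
  (1,2): δ = 149.72°  ·
  (1,3): δ = 93.63°  ·
  (1,4): δ = 29.58°  ·
  (1,5): δ = 25.52°  ·
  (1,6): δ = 74.72°  ·
  (2,3): δ = 123.91°  ·
  (2,4): δ = 59.86°  ·
  (2,5): δ = 4.76°  ✓
  (2,6): δ = 44.44°  ·
  (3,4): δ = 115.95°  ·
  (3,5): δ = 60.85°  ·
  (3,6): δ = 11.65°  ✓
  (4,5): δ = 124.90°  ·
  (4,6): δ = 75.70°  ·
  (5,6): δ = 130.80°  ·
antipodal pairs: 2

count = 2; pairs: (2,5), (3,6)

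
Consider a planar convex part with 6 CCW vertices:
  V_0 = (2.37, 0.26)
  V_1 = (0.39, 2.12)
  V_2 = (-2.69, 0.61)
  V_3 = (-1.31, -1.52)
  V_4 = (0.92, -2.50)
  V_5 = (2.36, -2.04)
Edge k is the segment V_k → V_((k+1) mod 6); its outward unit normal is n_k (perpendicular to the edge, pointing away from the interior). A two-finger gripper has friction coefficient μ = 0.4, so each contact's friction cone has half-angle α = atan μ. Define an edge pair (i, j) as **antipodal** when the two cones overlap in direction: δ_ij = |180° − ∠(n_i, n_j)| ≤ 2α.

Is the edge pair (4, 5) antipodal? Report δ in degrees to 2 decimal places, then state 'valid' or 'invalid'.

δ = 107.96°, invalid

α = atan 0.4 = 21.80°;  2α = 43.60°
edge 4: e_4 = (+1.44, +0.46);  n_4 = (+0.3043, -0.9526)
edge 5: e_5 = (+0.01, +2.30);  n_5 = (+1.0000, -0.0043)
∠(n_4, n_5) = 72.04°
δ = |180° − 72.04°| = 107.96°
107.96° > 2α = 43.60°  →  invalid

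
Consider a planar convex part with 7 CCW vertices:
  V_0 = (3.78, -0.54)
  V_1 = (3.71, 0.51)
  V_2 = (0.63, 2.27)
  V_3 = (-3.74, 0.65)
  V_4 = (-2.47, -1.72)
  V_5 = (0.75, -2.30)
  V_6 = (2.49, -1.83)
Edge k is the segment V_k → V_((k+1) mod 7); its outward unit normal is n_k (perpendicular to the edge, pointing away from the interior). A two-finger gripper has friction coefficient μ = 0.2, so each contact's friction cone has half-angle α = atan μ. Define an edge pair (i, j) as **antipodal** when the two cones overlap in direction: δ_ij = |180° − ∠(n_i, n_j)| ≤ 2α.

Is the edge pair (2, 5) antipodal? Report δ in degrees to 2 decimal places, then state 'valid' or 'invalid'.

δ = 5.22°, valid

α = atan 0.2 = 11.31°;  2α = 22.62°
edge 2: e_2 = (-4.37, -1.62);  n_2 = (-0.3476, +0.9376)
edge 5: e_5 = (+1.74, +0.47);  n_5 = (+0.2608, -0.9654)
∠(n_2, n_5) = 174.78°
δ = |180° − 174.78°| = 5.22°
5.22° ≤ 2α = 22.62°  →  valid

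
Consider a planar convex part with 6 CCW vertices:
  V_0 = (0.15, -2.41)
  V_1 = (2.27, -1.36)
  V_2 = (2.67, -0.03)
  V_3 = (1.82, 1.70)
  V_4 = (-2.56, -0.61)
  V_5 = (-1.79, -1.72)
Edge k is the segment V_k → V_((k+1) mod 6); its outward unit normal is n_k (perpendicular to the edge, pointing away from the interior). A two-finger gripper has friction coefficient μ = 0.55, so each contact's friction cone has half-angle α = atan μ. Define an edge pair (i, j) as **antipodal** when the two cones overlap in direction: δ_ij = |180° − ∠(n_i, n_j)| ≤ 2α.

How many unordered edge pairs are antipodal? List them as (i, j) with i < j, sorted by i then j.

count = 6; pairs: (0,3), (1,3), (1,4), (2,4), (2,5), (3,5)

α = atan 0.55 = 28.81°;  2α = 57.62°
n_0 = (+0.4438, -0.8961)
n_1 = (+0.9576, -0.2880)
n_2 = (+0.8975, +0.4410)
n_3 = (-0.4665, +0.8845)
n_4 = (-0.8217, -0.5700)
n_5 = (-0.3351, -0.9422)
  (0,1): δ = 133.09°  ·
  (0,2): δ = 90.18°  ·
  (0,3): δ = 1.46°  ✓
  (0,4): δ = 98.40°  ·
  (0,5): δ = 134.07°  ·
  (1,2): δ = 137.09°  ·
  (1,3): δ = 45.45°  ✓
  (1,4): δ = 51.49°  ✓
  (1,5): δ = 87.16°  ·
  (2,3): δ = 88.36°  ·
  (2,4): δ = 8.58°  ✓
  (2,5): δ = 44.25°  ✓
  (3,4): δ = 83.06°  ·
  (3,5): δ = 47.39°  ✓
  (4,5): δ = 144.33°  ·
antipodal pairs: 6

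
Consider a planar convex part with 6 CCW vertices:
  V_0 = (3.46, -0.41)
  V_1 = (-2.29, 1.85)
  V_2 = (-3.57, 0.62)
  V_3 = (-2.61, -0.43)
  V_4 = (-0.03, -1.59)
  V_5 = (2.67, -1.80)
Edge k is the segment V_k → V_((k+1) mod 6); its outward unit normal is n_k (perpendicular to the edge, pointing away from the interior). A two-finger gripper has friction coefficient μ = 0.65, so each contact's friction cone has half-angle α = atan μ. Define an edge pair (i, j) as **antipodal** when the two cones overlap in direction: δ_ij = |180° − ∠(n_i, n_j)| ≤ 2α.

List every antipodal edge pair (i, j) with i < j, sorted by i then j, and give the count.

count = 5; pairs: (0,2), (0,3), (0,4), (1,4), (1,5)

α = atan 0.65 = 33.02°;  2α = 66.05°
n_0 = (+0.3658, +0.9307)
n_1 = (-0.6929, +0.7210)
n_2 = (-0.7380, -0.6748)
n_3 = (-0.4101, -0.9121)
n_4 = (-0.0775, -0.9970)
n_5 = (+0.8694, -0.4941)
  (0,1): δ = 114.68°  ·
  (0,2): δ = 26.11°  ✓
  (0,3): δ = 2.75°  ✓
  (0,4): δ = 17.01°  ✓
  (0,5): δ = 81.85°  ·
  (1,2): δ = 91.42°  ·
  (1,3): δ = 68.07°  ·
  (1,4): δ = 48.31°  ✓
  (1,5): δ = 16.53°  ✓
  (2,3): δ = 156.65°  ·
  (2,4): δ = 136.88°  ·
  (2,5): δ = 72.05°  ·
  (3,4): δ = 160.24°  ·
  (3,5): δ = 95.40°  ·
  (4,5): δ = 115.16°  ·
antipodal pairs: 5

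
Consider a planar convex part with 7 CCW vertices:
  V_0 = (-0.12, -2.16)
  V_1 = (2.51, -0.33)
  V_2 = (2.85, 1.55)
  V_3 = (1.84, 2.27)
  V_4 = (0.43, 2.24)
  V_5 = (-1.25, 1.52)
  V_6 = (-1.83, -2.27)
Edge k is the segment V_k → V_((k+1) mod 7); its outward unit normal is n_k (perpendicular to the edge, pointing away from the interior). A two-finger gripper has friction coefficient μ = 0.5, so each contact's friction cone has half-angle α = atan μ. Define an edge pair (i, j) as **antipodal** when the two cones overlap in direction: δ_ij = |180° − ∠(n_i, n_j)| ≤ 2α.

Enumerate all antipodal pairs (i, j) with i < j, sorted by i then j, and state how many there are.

count = 7; pairs: (0,3), (0,4), (0,5), (1,5), (2,6), (3,6), (4,6)

α = atan 0.5 = 26.57°;  2α = 53.13°
n_0 = (+0.5712, -0.8208)
n_1 = (+0.9840, -0.1780)
n_2 = (+0.5805, +0.8143)
n_3 = (-0.0213, +0.9998)
n_4 = (-0.3939, +0.9191)
n_5 = (-0.9885, +0.1513)
n_6 = (+0.0642, -0.9979)
  (0,1): δ = 135.08°  ·
  (0,2): δ = 70.31°  ·
  (0,3): δ = 33.61°  ✓
  (0,4): δ = 11.63°  ✓
  (0,5): δ = 46.47°  ✓
  (0,6): δ = 148.85°  ·
  (1,2): δ = 115.23°  ·
  (1,3): δ = 78.53°  ·
  (1,4): δ = 56.55°  ·
  (1,5): δ = 1.55°  ✓
  (1,6): δ = 103.93°  ·
  (2,3): δ = 143.30°  ·
  (2,4): δ = 121.32°  ·
  (2,5): δ = 63.22°  ·
  (2,6): δ = 39.16°  ✓
  (3,4): δ = 158.02°  ·
  (3,5): δ = 99.92°  ·
  (3,6): δ = 2.46°  ✓
  (4,5): δ = 121.90°  ·
  (4,6): δ = 19.52°  ✓
  (5,6): δ = 77.62°  ·
antipodal pairs: 7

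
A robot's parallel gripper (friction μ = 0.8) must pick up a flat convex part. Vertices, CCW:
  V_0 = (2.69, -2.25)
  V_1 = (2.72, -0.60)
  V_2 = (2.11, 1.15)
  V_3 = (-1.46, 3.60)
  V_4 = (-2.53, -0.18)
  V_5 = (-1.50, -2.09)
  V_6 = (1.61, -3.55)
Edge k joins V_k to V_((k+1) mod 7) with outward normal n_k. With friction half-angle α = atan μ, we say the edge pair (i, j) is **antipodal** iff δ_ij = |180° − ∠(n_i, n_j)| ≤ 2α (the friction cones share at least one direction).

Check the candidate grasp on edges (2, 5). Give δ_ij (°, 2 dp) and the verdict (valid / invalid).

δ = 9.31°, valid

α = atan 0.8 = 38.66°;  2α = 77.32°
edge 2: e_2 = (-3.57, +2.45);  n_2 = (+0.5658, +0.8245)
edge 5: e_5 = (+3.11, -1.46);  n_5 = (-0.4250, -0.9052)
∠(n_2, n_5) = 170.69°
δ = |180° − 170.69°| = 9.31°
9.31° ≤ 2α = 77.32°  →  valid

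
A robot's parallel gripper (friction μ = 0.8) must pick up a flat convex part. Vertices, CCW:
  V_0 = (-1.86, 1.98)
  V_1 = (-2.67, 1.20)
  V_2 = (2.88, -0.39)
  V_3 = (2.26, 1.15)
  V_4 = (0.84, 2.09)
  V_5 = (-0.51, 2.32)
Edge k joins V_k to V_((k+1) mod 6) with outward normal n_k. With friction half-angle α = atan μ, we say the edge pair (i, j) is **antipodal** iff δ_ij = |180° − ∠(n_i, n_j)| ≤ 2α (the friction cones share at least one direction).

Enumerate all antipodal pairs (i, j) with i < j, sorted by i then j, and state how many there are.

count = 6; pairs: (0,1), (0,2), (1,2), (1,3), (1,4), (1,5)

α = atan 0.8 = 38.66°;  2α = 77.32°
n_0 = (-0.6936, +0.7203)
n_1 = (-0.2754, -0.9613)
n_2 = (+0.9276, +0.3735)
n_3 = (+0.5520, +0.8339)
n_4 = (+0.1680, +0.9858)
n_5 = (-0.2442, +0.9697)
  (0,1): δ = 59.91°  ✓
  (0,2): δ = 68.01°  ✓
  (0,3): δ = 102.58°  ·
  (0,4): δ = 126.41°  ·
  (0,5): δ = 150.22°  ·
  (1,2): δ = 52.08°  ✓
  (1,3): δ = 17.52°  ✓
  (1,4): δ = 6.32°  ✓
  (1,5): δ = 30.12°  ✓
  (2,3): δ = 145.43°  ·
  (2,4): δ = 121.60°  ·
  (2,5): δ = 97.79°  ·
  (3,4): δ = 156.17°  ·
  (3,5): δ = 132.36°  ·
  (4,5): δ = 156.20°  ·
antipodal pairs: 6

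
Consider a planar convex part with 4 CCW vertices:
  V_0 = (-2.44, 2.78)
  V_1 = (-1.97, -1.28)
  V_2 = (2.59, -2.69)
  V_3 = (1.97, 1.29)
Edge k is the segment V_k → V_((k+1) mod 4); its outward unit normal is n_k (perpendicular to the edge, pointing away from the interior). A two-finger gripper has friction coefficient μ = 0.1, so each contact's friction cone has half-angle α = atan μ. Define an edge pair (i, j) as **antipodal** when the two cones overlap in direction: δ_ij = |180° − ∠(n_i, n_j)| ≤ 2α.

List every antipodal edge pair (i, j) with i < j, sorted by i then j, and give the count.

α = atan 0.1 = 5.71°;  2α = 11.42°
n_0 = (-0.9934, -0.1150)
n_1 = (-0.2954, -0.9554)
n_2 = (+0.9881, +0.1539)
n_3 = (+0.3201, +0.9474)
  (0,1): δ = 113.79°  ·
  (0,2): δ = 2.25°  ✓
  (0,3): δ = 64.73°  ·
  (1,2): δ = 63.96°  ·
  (1,3): δ = 1.49°  ✓
  (2,3): δ = 117.52°  ·
antipodal pairs: 2

count = 2; pairs: (0,2), (1,3)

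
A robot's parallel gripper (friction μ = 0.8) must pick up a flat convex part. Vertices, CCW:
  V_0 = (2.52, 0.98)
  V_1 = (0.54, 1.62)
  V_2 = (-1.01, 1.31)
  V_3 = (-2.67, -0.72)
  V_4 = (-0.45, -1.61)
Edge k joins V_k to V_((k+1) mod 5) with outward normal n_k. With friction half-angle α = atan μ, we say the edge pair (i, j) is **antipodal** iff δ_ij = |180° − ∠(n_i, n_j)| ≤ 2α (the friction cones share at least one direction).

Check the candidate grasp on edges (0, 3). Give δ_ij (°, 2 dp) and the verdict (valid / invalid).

α = atan 0.8 = 38.66°;  2α = 77.32°
edge 0: e_0 = (-1.98, +0.64);  n_0 = (+0.3076, +0.9515)
edge 3: e_3 = (+2.22, -0.89);  n_3 = (-0.3721, -0.9282)
∠(n_0, n_3) = 176.07°
δ = |180° − 176.07°| = 3.93°
3.93° ≤ 2α = 77.32°  →  valid

δ = 3.93°, valid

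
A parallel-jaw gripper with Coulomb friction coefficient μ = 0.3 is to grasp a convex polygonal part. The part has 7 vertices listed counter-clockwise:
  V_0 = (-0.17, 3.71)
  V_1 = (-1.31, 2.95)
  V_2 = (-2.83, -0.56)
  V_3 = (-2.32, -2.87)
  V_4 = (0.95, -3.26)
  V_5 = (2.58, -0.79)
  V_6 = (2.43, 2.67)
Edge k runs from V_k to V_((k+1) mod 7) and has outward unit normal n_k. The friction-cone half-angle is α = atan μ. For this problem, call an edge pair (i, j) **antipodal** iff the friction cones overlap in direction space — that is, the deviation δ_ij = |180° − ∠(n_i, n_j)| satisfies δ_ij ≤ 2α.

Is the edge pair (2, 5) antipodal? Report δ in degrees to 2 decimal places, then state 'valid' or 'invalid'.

α = atan 0.3 = 16.70°;  2α = 33.40°
edge 2: e_2 = (+0.51, -2.31);  n_2 = (-0.9765, -0.2156)
edge 5: e_5 = (-0.15, +3.46);  n_5 = (+0.9991, +0.0433)
∠(n_2, n_5) = 170.03°
δ = |180° − 170.03°| = 9.97°
9.97° ≤ 2α = 33.40°  →  valid

δ = 9.97°, valid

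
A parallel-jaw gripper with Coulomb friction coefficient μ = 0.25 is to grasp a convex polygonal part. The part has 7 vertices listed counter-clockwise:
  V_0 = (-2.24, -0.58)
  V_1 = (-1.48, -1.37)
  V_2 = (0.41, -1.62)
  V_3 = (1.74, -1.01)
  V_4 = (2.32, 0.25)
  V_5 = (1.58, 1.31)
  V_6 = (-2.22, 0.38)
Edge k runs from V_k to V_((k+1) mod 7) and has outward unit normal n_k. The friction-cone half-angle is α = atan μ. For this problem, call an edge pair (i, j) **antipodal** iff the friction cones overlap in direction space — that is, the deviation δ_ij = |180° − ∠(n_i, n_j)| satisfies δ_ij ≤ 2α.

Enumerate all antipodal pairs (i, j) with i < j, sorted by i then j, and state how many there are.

count = 4; pairs: (0,4), (1,5), (2,5), (3,6)

α = atan 0.25 = 14.04°;  2α = 28.07°
n_0 = (-0.7207, -0.6933)
n_1 = (-0.1311, -0.9914)
n_2 = (+0.4169, -0.9090)
n_3 = (+0.9084, -0.4181)
n_4 = (+0.8200, +0.5724)
n_5 = (-0.2377, +0.9713)
n_6 = (-0.9998, +0.0208)
  (0,1): δ = 141.43°  ·
  (0,2): δ = 109.25°  ·
  (0,3): δ = 68.61°  ·
  (0,4): δ = 8.97°  ✓
  (0,5): δ = 59.86°  ·
  (0,6): δ = 134.92°  ·
  (1,2): δ = 147.83°  ·
  (1,3): δ = 107.18°  ·
  (1,4): δ = 47.55°  ·
  (1,5): δ = 21.29°  ✓
  (1,6): δ = 96.34°  ·
  (2,3): δ = 139.36°  ·
  (2,4): δ = 79.72°  ·
  (2,5): δ = 10.89°  ✓
  (2,6): δ = 64.17°  ·
  (3,4): δ = 120.36°  ·
  (3,5): δ = 51.53°  ·
  (3,6): δ = 23.52°  ✓
  (4,5): δ = 111.17°  ·
  (4,6): δ = 36.11°  ·
  (5,6): δ = 104.95°  ·
antipodal pairs: 4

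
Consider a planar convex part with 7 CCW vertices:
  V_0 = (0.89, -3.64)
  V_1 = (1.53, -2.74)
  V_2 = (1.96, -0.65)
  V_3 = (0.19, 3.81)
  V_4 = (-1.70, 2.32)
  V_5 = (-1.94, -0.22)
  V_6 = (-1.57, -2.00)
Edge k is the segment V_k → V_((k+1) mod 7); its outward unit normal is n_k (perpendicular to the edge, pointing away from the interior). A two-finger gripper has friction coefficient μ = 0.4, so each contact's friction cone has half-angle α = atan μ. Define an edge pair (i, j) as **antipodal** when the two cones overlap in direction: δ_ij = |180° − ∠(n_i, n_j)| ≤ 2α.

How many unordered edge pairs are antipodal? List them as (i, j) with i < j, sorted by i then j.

count = 8; pairs: (0,3), (0,4), (1,3), (1,4), (1,5), (2,4), (2,5), (2,6)

α = atan 0.4 = 21.80°;  2α = 43.60°
n_0 = (+0.8150, -0.5795)
n_1 = (+0.9795, -0.2015)
n_2 = (+0.9295, +0.3689)
n_3 = (-0.6191, +0.7853)
n_4 = (-0.9956, +0.0941)
n_5 = (-0.9791, -0.2035)
n_6 = (-0.5547, -0.8321)
  (0,1): δ = 156.21°  ·
  (0,2): δ = 122.94°  ·
  (0,3): δ = 16.33°  ✓
  (0,4): δ = 30.02°  ✓
  (0,5): δ = 47.16°  ·
  (0,6): δ = 91.73°  ·
  (1,2): δ = 146.73°  ·
  (1,3): δ = 40.12°  ✓
  (1,4): δ = 6.23°  ✓
  (1,5): δ = 23.37°  ✓
  (1,6): δ = 67.94°  ·
  (2,3): δ = 73.40°  ·
  (2,4): δ = 27.04°  ✓
  (2,5): δ = 9.90°  ✓
  (2,6): δ = 34.66°  ✓
  (3,4): δ = 133.65°  ·
  (3,5): δ = 116.51°  ·
  (3,6): δ = 71.94°  ·
  (4,5): δ = 162.86°  ·
  (4,6): δ = 118.29°  ·
  (5,6): δ = 135.43°  ·
antipodal pairs: 8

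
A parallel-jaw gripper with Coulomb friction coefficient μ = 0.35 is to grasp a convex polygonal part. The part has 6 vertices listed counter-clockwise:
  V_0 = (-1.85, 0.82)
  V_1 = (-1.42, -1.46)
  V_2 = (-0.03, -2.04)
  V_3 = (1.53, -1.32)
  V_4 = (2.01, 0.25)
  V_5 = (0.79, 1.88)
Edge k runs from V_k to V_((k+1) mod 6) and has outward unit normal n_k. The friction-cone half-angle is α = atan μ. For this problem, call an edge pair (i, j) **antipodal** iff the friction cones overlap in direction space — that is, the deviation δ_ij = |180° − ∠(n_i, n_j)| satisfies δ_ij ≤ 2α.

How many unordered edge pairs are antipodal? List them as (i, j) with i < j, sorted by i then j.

count = 4; pairs: (0,3), (0,4), (1,4), (2,5)

α = atan 0.35 = 19.29°;  2α = 38.58°
n_0 = (-0.9827, -0.1853)
n_1 = (-0.3851, -0.9229)
n_2 = (+0.4191, -0.9080)
n_3 = (+0.9563, -0.2924)
n_4 = (+0.8006, +0.5992)
n_5 = (-0.3726, +0.9280)
  (0,1): δ = 123.33°  ·
  (0,2): δ = 75.91°  ·
  (0,3): δ = 27.68°  ✓
  (0,4): δ = 26.13°  ✓
  (0,5): δ = 101.20°  ·
  (1,2): δ = 132.58°  ·
  (1,3): δ = 84.35°  ·
  (1,4): δ = 30.54°  ✓
  (1,5): δ = 44.53°  ·
  (2,3): δ = 131.78°  ·
  (2,4): δ = 77.96°  ·
  (2,5): δ = 2.90°  ✓
  (3,4): δ = 126.19°  ·
  (3,5): δ = 51.12°  ·
  (4,5): δ = 104.94°  ·
antipodal pairs: 4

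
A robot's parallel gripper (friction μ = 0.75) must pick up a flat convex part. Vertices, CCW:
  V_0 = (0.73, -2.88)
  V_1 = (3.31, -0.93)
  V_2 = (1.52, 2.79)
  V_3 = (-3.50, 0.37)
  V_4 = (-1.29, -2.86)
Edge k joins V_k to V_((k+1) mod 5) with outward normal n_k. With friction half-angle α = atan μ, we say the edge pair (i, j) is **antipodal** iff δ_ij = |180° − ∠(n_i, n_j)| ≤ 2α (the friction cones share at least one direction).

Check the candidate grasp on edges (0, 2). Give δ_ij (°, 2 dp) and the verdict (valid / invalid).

δ = 11.35°, valid

α = atan 0.75 = 36.87°;  2α = 73.74°
edge 0: e_0 = (+2.58, +1.95);  n_0 = (+0.6030, -0.7978)
edge 2: e_2 = (-5.02, -2.42);  n_2 = (-0.4342, +0.9008)
∠(n_0, n_2) = 168.65°
δ = |180° − 168.65°| = 11.35°
11.35° ≤ 2α = 73.74°  →  valid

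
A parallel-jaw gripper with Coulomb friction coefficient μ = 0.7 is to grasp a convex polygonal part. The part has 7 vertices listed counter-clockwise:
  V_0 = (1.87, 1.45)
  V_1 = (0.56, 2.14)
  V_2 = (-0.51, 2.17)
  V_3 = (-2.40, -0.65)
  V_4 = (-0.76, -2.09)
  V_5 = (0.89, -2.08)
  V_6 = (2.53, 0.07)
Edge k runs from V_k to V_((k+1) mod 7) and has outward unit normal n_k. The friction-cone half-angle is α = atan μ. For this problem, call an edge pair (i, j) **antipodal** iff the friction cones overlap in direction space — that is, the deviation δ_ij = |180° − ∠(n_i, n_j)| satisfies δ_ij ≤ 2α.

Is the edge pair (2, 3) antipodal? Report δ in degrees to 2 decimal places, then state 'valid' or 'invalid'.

α = atan 0.7 = 34.99°;  2α = 69.98°
edge 2: e_2 = (-1.89, -2.82);  n_2 = (-0.8307, +0.5567)
edge 3: e_3 = (+1.64, -1.44);  n_3 = (-0.6598, -0.7514)
∠(n_2, n_3) = 82.55°
δ = |180° − 82.55°| = 97.45°
97.45° > 2α = 69.98°  →  invalid

δ = 97.45°, invalid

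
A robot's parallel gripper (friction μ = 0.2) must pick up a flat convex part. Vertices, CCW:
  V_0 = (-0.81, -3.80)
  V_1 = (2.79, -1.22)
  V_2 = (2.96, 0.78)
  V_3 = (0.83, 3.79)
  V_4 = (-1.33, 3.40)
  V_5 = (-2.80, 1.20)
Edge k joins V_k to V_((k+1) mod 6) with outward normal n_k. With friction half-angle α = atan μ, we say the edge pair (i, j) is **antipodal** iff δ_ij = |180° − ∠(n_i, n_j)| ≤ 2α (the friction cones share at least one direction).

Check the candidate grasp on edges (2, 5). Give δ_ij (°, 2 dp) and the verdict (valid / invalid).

α = atan 0.2 = 11.31°;  2α = 22.62°
edge 2: e_2 = (-2.13, +3.01);  n_2 = (+0.8163, +0.5776)
edge 5: e_5 = (+1.99, -5.00);  n_5 = (-0.9291, -0.3698)
∠(n_2, n_5) = 166.42°
δ = |180° − 166.42°| = 13.58°
13.58° ≤ 2α = 22.62°  →  valid

δ = 13.58°, valid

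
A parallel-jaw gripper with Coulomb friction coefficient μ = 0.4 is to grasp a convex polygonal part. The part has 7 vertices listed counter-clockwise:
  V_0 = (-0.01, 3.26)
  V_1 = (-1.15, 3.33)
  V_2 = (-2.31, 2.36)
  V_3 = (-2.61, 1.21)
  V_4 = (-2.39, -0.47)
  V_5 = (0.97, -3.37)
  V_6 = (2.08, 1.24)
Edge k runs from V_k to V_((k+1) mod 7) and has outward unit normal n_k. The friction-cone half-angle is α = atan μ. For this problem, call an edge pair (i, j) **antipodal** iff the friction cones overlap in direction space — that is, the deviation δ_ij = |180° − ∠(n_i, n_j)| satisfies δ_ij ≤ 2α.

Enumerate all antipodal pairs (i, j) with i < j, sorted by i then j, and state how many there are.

count = 6; pairs: (0,4), (1,5), (2,5), (3,5), (3,6), (4,6)

α = atan 0.4 = 21.80°;  2α = 43.60°
n_0 = (+0.0613, +0.9981)
n_1 = (-0.6415, +0.7671)
n_2 = (-0.9676, +0.2524)
n_3 = (-0.9915, -0.1298)
n_4 = (-0.6534, -0.7570)
n_5 = (+0.9722, -0.2341)
n_6 = (+0.6950, +0.7190)
  (0,1): δ = 136.58°  ·
  (0,2): δ = 101.11°  ·
  (0,3): δ = 79.03°  ·
  (0,4): δ = 37.28°  ✓
  (0,5): δ = 79.98°  ·
  (0,6): δ = 139.49°  ·
  (1,2): δ = 144.52°  ·
  (1,3): δ = 122.44°  ·
  (1,4): δ = 80.70°  ·
  (1,5): δ = 36.56°  ✓
  (1,6): δ = 96.07°  ·
  (2,3): δ = 157.92°  ·
  (2,4): δ = 116.18°  ·
  (2,5): δ = 1.08°  ✓
  (2,6): δ = 60.60°  ·
  (3,4): δ = 138.26°  ·
  (3,5): δ = 21.00°  ✓
  (3,6): δ = 38.52°  ✓
  (4,5): δ = 62.74°  ·
  (4,6): δ = 3.23°  ✓
  (5,6): δ = 120.49°  ·
antipodal pairs: 6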